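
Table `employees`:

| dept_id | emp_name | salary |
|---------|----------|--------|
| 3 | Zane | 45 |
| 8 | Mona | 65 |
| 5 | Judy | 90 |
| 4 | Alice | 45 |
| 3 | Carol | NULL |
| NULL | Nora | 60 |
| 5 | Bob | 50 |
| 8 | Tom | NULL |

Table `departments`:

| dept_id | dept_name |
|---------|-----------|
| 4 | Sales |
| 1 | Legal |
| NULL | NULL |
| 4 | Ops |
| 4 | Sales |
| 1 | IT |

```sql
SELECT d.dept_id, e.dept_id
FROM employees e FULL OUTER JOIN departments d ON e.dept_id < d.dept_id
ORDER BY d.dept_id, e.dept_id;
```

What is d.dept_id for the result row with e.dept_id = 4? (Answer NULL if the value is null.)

FULL OUTER JOIN keeps every row from both sides; unmatched rows get NULL for the other side's columns.
Matching on e.dept_id < d.dept_id. A NULL in a compared column never satisfies the condition.
- e (dept_id=3) pairs with 3 row(s) of d.
- e (dept_id=8) has no partner → padded with NULL.
- e (dept_id=5) has no partner → padded with NULL.
- e (dept_id=4) has no partner → padded with NULL.
- e (dept_id=3) pairs with 3 row(s) of d.
- e (dept_id=NULL) has no partner → padded with NULL.
- e (dept_id=5) has no partner → padded with NULL.
- e (dept_id=8) has no partner → padded with NULL.
- 3 d row(s) had no e match → kept, e columns NULL.

NULL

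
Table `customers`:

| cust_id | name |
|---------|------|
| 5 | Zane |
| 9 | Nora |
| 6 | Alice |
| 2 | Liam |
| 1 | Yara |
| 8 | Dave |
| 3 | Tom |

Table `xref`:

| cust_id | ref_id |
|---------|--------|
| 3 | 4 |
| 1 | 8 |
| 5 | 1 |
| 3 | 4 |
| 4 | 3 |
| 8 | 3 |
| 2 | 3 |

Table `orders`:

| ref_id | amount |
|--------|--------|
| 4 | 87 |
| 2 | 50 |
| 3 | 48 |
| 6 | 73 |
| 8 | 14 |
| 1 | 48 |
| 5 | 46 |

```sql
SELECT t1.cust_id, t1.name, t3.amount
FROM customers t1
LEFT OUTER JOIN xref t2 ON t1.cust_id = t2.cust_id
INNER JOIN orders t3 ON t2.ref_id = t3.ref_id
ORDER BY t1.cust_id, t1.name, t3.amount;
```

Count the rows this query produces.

Joins associate left-to-right: customers LEFT JOIN xref on cust_id gives 8 intermediate row(s).
Then INNER JOIN `orders t3` on ref_id: keep only rows whose t2.ref_id appears in t3.
Result: 6 row(s).

6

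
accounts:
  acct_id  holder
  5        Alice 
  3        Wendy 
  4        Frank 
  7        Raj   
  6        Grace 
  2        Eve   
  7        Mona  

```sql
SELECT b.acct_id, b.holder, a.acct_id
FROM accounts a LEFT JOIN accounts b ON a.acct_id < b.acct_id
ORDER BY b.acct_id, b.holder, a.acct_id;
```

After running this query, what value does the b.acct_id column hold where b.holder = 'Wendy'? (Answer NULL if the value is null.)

3

LEFT JOIN keeps every row from `accounts a`; unmatched rows get NULL for `accounts b`'s columns.
Matching on a.acct_id < b.acct_id.
- a[0] acct_id=5 → 3 match(es) in b → 3 row(s).
- a[1] acct_id=3 → 5 match(es) in b → 5 row(s).
- a[2] acct_id=4 → 4 match(es) in b → 4 row(s).
- a[3] acct_id=7 → no match; kept with NULLs on the b side.
- a[4] acct_id=6 → 2 match(es) in b → 2 row(s).
- a[5] acct_id=2 → 6 match(es) in b → 6 row(s).
- a[6] acct_id=7 → no match; kept with NULLs on the b side.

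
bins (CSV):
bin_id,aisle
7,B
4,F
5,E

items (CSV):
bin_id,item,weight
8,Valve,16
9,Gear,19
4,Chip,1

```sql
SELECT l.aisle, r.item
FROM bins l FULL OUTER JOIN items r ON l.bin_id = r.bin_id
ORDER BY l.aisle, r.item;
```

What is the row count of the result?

5

FULL OUTER JOIN keeps every row from both sides; unmatched rows get NULL for the other side's columns.
Matching on l.bin_id = r.bin_id.
- l[0] bin_id=7 → no match; kept with NULLs on the r side.
- l[1] bin_id=4 → 1 match(es) in r → 1 row(s).
- l[2] bin_id=5 → no match; kept with NULLs on the r side.
- 2 r row(s) had no l match → kept, l columns NULL.
Total: 1 matched + 4 padded = 5 rows.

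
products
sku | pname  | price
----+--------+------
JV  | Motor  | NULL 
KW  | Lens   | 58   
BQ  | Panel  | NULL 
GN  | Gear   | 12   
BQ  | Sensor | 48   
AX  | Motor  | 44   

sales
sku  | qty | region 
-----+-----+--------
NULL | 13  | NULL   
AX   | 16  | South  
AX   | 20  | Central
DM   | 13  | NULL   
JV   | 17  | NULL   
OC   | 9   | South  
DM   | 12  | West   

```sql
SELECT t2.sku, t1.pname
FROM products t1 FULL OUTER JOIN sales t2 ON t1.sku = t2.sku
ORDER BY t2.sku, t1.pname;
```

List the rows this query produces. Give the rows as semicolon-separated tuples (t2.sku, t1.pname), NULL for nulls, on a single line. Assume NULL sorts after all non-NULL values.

FULL OUTER JOIN keeps every row from both sides; unmatched rows get NULL for the other side's columns.
Matching on t1.sku = t2.sku. A NULL in a compared column never satisfies the condition.
- t1 row (sku=JV): matches 1 t2 row(s) → 1 output row(s).
- t1 row (sku=KW): no match → kept, t2 columns NULL.
- t1 row (sku=BQ): no match → kept, t2 columns NULL.
- t1 row (sku=GN): no match → kept, t2 columns NULL.
- t1 row (sku=BQ): no match → kept, t2 columns NULL.
- t1 row (sku=AX): matches 2 t2 row(s) → 2 output row(s).
- plus 4 unmatched t2 row(s), each kept with NULL t1 columns.

(AX, Motor); (AX, Motor); (DM, NULL); (DM, NULL); (JV, Motor); (OC, NULL); (NULL, Gear); (NULL, Lens); (NULL, Panel); (NULL, Sensor); (NULL, NULL)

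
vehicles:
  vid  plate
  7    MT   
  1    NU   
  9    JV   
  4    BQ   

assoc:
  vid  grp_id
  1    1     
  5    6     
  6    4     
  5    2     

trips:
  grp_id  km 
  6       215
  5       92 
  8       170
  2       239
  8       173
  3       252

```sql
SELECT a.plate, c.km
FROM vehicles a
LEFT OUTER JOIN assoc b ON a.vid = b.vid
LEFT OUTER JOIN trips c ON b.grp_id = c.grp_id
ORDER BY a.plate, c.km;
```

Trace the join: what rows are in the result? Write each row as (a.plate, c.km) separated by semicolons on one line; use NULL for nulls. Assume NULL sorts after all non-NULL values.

Step 1 — a LEFT JOIN b on vid → 4 row(s).
Then LEFT JOIN `trips c` on grp_id: each of those 4 rows is kept; rows whose b.grp_id has no match in c get NULL for c's columns.

(BQ, NULL); (JV, NULL); (MT, NULL); (NU, NULL)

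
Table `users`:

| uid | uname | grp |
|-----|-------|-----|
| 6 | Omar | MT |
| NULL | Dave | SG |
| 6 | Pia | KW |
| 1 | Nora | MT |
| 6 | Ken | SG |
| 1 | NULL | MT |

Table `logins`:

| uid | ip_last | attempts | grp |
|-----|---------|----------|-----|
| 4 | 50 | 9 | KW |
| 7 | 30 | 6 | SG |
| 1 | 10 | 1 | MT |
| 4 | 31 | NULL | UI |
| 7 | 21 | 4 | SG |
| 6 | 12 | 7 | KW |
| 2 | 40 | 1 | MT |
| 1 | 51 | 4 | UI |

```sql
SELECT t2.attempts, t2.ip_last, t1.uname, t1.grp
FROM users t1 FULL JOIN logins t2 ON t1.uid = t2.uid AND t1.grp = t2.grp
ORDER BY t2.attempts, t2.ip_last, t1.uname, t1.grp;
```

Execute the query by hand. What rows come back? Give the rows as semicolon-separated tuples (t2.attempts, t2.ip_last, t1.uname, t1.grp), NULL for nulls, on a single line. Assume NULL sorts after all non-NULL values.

FULL OUTER JOIN keeps every row from both sides; unmatched rows get NULL for the other side's columns.
Matching on t1.uid = t2.uid AND t1.grp = t2.grp. A NULL in a compared column never satisfies the condition.
- t1 (uid=6, grp=MT) has no partner → padded with NULL.
- t1 (uid=NULL, grp=SG) has no partner → padded with NULL.
- t1 (uid=6, grp=KW) pairs with 1 row(s) of t2.
- t1 (uid=1, grp=MT) pairs with 1 row(s) of t2.
- t1 (uid=6, grp=SG) has no partner → padded with NULL.
- t1 (uid=1, grp=MT) pairs with 1 row(s) of t2.
- plus 6 unmatched t2 row(s), each kept with NULL t1 columns.

(1, 10, Nora, MT); (1, 10, NULL, MT); (1, 40, NULL, NULL); (4, 21, NULL, NULL); (4, 51, NULL, NULL); (6, 30, NULL, NULL); (7, 12, Pia, KW); (9, 50, NULL, NULL); (NULL, 31, NULL, NULL); (NULL, NULL, Dave, SG); (NULL, NULL, Ken, SG); (NULL, NULL, Omar, MT)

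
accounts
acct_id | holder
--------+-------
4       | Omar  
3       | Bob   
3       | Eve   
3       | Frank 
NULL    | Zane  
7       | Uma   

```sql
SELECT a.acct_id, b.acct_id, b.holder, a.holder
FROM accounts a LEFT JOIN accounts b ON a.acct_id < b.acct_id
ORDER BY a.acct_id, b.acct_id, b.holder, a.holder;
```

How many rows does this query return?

LEFT JOIN keeps every row from `accounts a`; unmatched rows get NULL for `accounts b`'s columns.
Matching on a.acct_id < b.acct_id. A NULL in a compared column never satisfies the condition.
- a (acct_id=4) pairs with 1 row(s) of b.
- a (acct_id=3) pairs with 2 row(s) of b.
- a (acct_id=3) pairs with 2 row(s) of b.
- a (acct_id=3) pairs with 2 row(s) of b.
- a (acct_id=NULL) has no partner → padded with NULL.
- a (acct_id=7) has no partner → padded with NULL.
Total: 7 matched + 2 padded = 9 rows.

9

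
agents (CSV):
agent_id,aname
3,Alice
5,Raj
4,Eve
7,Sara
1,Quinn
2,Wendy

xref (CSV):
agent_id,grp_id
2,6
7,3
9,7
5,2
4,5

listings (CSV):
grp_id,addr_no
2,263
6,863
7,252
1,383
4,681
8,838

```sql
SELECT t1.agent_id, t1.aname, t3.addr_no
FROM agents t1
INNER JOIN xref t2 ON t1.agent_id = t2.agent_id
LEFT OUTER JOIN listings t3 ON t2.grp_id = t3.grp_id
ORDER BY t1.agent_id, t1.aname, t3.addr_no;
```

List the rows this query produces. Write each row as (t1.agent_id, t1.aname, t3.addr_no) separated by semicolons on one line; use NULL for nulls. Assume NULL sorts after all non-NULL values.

(2, Wendy, 863); (4, Eve, NULL); (5, Raj, 263); (7, Sara, NULL)

Evaluate left to right. First `agents t1 INNER JOIN xref t2` on agent_id: 4 row(s).
Then LEFT JOIN `listings t3` on grp_id: each of those 4 rows is kept; rows whose t2.grp_id has no match in t3 get NULL for t3's columns.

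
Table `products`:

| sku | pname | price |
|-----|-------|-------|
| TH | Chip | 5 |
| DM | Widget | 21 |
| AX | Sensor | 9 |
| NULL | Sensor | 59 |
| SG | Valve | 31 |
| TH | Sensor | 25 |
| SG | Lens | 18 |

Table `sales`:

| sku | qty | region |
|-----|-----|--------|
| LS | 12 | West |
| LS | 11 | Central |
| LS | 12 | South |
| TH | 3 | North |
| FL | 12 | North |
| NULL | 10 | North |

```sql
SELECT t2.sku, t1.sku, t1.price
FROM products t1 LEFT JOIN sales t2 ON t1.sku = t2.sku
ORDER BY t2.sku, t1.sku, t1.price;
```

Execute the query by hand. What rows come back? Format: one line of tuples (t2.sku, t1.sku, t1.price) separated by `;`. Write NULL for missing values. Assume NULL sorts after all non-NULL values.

LEFT JOIN keeps every row from `products`; unmatched rows get NULL for `sales`'s columns.
Matching on t1.sku = t2.sku. A NULL in a compared column never satisfies the condition.
- t1[0] sku=TH → 1 match(es) in t2 → 1 row(s).
- t1[1] sku=DM → no match; kept with NULLs on the t2 side.
- t1[2] sku=AX → no match; kept with NULLs on the t2 side.
- t1[3] sku=NULL → no match; kept with NULLs on the t2 side.
- t1[4] sku=SG → no match; kept with NULLs on the t2 side.
- t1[5] sku=TH → 1 match(es) in t2 → 1 row(s).
- t1[6] sku=SG → no match; kept with NULLs on the t2 side.
After projecting and ordering:
t2.sku | t1.sku | t1.price
TH | TH | 5
TH | TH | 25
NULL | AX | 9
NULL | DM | 21
NULL | SG | 18
NULL | SG | 31
NULL | NULL | 59

(TH, TH, 5); (TH, TH, 25); (NULL, AX, 9); (NULL, DM, 21); (NULL, SG, 18); (NULL, SG, 31); (NULL, NULL, 59)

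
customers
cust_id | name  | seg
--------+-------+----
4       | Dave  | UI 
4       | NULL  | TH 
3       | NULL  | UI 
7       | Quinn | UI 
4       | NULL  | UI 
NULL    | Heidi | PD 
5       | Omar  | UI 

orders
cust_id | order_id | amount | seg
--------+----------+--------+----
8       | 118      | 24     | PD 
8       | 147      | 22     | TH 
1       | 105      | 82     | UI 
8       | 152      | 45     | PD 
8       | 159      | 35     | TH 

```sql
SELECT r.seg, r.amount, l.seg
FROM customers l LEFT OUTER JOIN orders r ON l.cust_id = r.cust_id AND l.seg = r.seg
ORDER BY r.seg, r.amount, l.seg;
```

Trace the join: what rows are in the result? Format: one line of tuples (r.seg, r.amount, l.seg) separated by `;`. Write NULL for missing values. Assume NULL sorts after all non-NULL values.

LEFT JOIN keeps every row from `customers`; unmatched rows get NULL for `orders`'s columns.
Matching on l.cust_id = r.cust_id AND l.seg = r.seg. A NULL in a compared column never satisfies the condition.
- l[0] cust_id=4, seg=UI → no match; kept with NULLs on the r side.
- l[1] cust_id=4, seg=TH → no match; kept with NULLs on the r side.
- l[2] cust_id=3, seg=UI → no match; kept with NULLs on the r side.
- l[3] cust_id=7, seg=UI → no match; kept with NULLs on the r side.
- l[4] cust_id=4, seg=UI → no match; kept with NULLs on the r side.
- l[5] cust_id=NULL, seg=PD → no match; kept with NULLs on the r side.
- l[6] cust_id=5, seg=UI → no match; kept with NULLs on the r side.
After projecting and ordering:
r.seg | r.amount | l.seg
NULL | NULL | PD
NULL | NULL | TH
NULL | NULL | UI
NULL | NULL | UI
NULL | NULL | UI
NULL | NULL | UI
NULL | NULL | UI

(NULL, NULL, PD); (NULL, NULL, TH); (NULL, NULL, UI); (NULL, NULL, UI); (NULL, NULL, UI); (NULL, NULL, UI); (NULL, NULL, UI)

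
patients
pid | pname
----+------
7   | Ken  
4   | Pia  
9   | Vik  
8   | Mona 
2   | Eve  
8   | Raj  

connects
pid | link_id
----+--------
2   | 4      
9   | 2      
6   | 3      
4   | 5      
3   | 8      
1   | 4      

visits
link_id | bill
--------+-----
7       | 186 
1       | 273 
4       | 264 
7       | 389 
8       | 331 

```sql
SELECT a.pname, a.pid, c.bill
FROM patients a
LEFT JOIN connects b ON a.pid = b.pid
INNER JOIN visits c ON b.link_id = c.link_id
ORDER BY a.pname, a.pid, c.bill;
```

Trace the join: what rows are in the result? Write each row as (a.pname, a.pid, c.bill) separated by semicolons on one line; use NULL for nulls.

(Eve, 2, 264)

Step 1 — a LEFT JOIN b on pid → 6 row(s).
Then INNER JOIN `visits c` on link_id: keep only rows whose b.link_id appears in c.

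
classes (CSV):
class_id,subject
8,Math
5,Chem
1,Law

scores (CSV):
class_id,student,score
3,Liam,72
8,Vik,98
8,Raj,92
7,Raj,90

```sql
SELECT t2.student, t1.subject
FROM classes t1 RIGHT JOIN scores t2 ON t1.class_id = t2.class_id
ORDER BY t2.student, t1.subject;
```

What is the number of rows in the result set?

RIGHT JOIN keeps every row from `scores`; unmatched rows get NULL for `classes`'s columns.
Matching on t1.class_id = t2.class_id.
Matched pairs: 2; unmatched t2 rows kept: 2.
Total: 2 matched + 2 padded = 4 rows.

4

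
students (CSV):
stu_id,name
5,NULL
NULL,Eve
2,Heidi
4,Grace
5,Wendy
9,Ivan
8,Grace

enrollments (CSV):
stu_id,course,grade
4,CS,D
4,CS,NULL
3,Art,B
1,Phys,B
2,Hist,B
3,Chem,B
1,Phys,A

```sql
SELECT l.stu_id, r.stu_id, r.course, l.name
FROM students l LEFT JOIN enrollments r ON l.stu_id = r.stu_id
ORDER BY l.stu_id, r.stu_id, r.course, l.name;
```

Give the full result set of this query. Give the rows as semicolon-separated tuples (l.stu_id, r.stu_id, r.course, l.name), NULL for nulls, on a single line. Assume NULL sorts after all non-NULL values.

LEFT JOIN keeps every row from `students`; unmatched rows get NULL for `enrollments`'s columns.
Matching on l.stu_id = r.stu_id. A NULL in a compared column never satisfies the condition.
- l[0] stu_id=5 → no match; kept with NULLs on the r side.
- l[1] stu_id=NULL → no match; kept with NULLs on the r side.
- l[2] stu_id=2 → 1 match(es) in r → 1 row(s).
- l[3] stu_id=4 → 2 match(es) in r → 2 row(s).
- l[4] stu_id=5 → no match; kept with NULLs on the r side.
- l[5] stu_id=9 → no match; kept with NULLs on the r side.
- l[6] stu_id=8 → no match; kept with NULLs on the r side.
After projecting and ordering:
l.stu_id | r.stu_id | r.course | l.name
2 | 2 | Hist | Heidi
4 | 4 | CS | Grace
4 | 4 | CS | Grace
5 | NULL | NULL | Wendy
5 | NULL | NULL | NULL
8 | NULL | NULL | Grace
9 | NULL | NULL | Ivan
NULL | NULL | NULL | Eve

(2, 2, Hist, Heidi); (4, 4, CS, Grace); (4, 4, CS, Grace); (5, NULL, NULL, Wendy); (5, NULL, NULL, NULL); (8, NULL, NULL, Grace); (9, NULL, NULL, Ivan); (NULL, NULL, NULL, Eve)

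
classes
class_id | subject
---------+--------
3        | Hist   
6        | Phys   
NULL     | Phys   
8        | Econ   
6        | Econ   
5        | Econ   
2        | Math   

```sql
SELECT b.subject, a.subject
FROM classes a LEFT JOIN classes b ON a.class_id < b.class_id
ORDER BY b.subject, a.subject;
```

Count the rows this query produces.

16

LEFT JOIN keeps every row from `classes a`; unmatched rows get NULL for `classes b`'s columns.
Matching on a.class_id < b.class_id. A NULL in a compared column never satisfies the condition.
Matched pairs: 14; unmatched a rows kept: 2.
Total: 14 matched + 2 padded = 16 rows.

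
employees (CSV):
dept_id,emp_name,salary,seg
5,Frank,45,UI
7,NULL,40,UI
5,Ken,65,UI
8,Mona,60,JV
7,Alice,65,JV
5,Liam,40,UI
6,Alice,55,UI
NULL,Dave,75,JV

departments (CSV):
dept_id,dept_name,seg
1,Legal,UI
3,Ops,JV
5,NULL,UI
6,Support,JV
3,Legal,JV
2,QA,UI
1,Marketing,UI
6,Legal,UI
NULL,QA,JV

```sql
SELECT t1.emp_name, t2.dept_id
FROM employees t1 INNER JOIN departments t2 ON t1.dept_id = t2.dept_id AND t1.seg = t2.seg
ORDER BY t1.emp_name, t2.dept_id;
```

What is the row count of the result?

4

INNER JOIN keeps only pairs where the ON condition holds.
Matching on t1.dept_id = t2.dept_id AND t1.seg = t2.seg. A NULL in a compared column never satisfies the condition.
- t1 row (dept_id=5, seg=UI): matches 1 t2 row(s) → 1 output row(s).
- t1 row (dept_id=7, seg=UI): no match → dropped.
- t1 row (dept_id=5, seg=UI): matches 1 t2 row(s) → 1 output row(s).
- t1 row (dept_id=8, seg=JV): no match → dropped.
- t1 row (dept_id=7, seg=JV): no match → dropped.
- t1 row (dept_id=5, seg=UI): matches 1 t2 row(s) → 1 output row(s).
- t1 row (dept_id=6, seg=UI): matches 1 t2 row(s) → 1 output row(s).
- t1 row (dept_id=NULL, seg=JV): no match → dropped.
Total: 4 rows.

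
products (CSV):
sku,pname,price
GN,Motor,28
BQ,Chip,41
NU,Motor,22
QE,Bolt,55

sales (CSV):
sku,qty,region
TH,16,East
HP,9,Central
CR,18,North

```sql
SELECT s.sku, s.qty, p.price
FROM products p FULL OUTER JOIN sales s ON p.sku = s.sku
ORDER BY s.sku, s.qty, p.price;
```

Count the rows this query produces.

FULL OUTER JOIN keeps every row from both sides; unmatched rows get NULL for the other side's columns.
Matching on p.sku = s.sku.
Matched pairs: 0; unmatched p rows kept: 4; unmatched s rows kept: 3.
Total: 0 matched + 7 padded = 7 rows.

7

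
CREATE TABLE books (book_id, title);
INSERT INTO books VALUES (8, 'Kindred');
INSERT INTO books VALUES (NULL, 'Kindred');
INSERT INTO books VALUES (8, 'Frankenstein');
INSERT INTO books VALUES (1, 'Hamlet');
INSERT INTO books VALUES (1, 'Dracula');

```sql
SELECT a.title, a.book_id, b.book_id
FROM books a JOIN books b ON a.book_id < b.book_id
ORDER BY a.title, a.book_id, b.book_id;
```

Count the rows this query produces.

INNER JOIN keeps only pairs where the ON condition holds.
Matching on a.book_id < b.book_id. A NULL in a compared column never satisfies the condition.
- a (book_id=8) has no partner → excluded.
- a (book_id=NULL) has no partner → excluded.
- a (book_id=8) has no partner → excluded.
- a (book_id=1) pairs with 2 row(s) of b.
- a (book_id=1) pairs with 2 row(s) of b.
Total: 4 rows.

4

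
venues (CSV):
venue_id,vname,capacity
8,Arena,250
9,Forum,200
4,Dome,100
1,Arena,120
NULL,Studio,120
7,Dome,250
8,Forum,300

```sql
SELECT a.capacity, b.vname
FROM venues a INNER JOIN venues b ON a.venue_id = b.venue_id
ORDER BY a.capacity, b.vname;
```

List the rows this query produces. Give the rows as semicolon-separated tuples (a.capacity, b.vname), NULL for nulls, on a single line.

(100, Dome); (120, Arena); (200, Forum); (250, Arena); (250, Dome); (250, Forum); (300, Arena); (300, Forum)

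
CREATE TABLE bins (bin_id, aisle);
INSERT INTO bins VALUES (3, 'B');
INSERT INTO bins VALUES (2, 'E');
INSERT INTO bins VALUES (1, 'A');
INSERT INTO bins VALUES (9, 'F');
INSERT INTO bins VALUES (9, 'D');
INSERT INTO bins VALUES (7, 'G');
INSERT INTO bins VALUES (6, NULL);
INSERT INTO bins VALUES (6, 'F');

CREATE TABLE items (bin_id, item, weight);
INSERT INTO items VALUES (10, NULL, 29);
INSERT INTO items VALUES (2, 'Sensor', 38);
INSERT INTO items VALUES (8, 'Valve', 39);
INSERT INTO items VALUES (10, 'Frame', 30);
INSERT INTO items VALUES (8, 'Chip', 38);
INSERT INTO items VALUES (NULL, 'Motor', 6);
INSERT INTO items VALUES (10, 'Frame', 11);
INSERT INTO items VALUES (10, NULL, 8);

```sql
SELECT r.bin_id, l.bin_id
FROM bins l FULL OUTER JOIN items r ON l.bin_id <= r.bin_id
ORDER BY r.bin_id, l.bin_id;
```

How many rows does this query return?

FULL OUTER JOIN keeps every row from both sides; unmatched rows get NULL for the other side's columns.
Matching on l.bin_id <= r.bin_id. A NULL in a compared column never satisfies the condition.
- l[0] bin_id=3 → 6 match(es) in r → 6 row(s).
- l[1] bin_id=2 → 7 match(es) in r → 7 row(s).
- l[2] bin_id=1 → 7 match(es) in r → 7 row(s).
- l[3] bin_id=9 → 4 match(es) in r → 4 row(s).
- l[4] bin_id=9 → 4 match(es) in r → 4 row(s).
- l[5] bin_id=7 → 6 match(es) in r → 6 row(s).
- l[6] bin_id=6 → 6 match(es) in r → 6 row(s).
- l[7] bin_id=6 → 6 match(es) in r → 6 row(s).
- 1 row(s) from r found no l partner → padded with NULL.
Total: 46 matched + 1 padded = 47 rows.

47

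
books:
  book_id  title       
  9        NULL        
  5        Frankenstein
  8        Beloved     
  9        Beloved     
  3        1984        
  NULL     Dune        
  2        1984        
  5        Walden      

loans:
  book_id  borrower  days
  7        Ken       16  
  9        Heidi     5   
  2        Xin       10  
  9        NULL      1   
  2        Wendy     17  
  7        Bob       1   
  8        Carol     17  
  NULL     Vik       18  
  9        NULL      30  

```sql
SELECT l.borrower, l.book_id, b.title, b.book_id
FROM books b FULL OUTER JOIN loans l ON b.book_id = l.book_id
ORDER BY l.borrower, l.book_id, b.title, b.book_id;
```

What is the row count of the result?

FULL OUTER JOIN keeps every row from both sides; unmatched rows get NULL for the other side's columns.
Matching on b.book_id = l.book_id. A NULL in a compared column never satisfies the condition.
- book_id=9: 3 matching l row(s), so 3 row(s) emitted.
- book_id=5: no l row matches, row kept with l columns NULL.
- book_id=8: 1 matching l row(s), so 1 row(s) emitted.
- book_id=9: 3 matching l row(s), so 3 row(s) emitted.
- book_id=3: no l row matches, row kept with l columns NULL.
- book_id=NULL: no l row matches, row kept with l columns NULL.
- book_id=2: 2 matching l row(s), so 2 row(s) emitted.
- book_id=5: no l row matches, row kept with l columns NULL.
- plus 3 unmatched l row(s), each kept with NULL b columns.
Total: 9 matched + 7 padded = 16 rows.

16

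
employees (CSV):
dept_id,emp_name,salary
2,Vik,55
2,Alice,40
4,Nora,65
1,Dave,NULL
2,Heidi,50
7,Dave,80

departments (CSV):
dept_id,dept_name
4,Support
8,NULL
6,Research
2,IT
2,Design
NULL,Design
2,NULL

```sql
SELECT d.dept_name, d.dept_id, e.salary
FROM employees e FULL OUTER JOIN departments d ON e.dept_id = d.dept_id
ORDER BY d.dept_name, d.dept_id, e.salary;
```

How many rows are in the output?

FULL OUTER JOIN keeps every row from both sides; unmatched rows get NULL for the other side's columns.
Matching on e.dept_id = d.dept_id. A NULL in a compared column never satisfies the condition.
Matched pairs: 10; unmatched e rows kept: 2; unmatched d rows kept: 3.
Total: 10 matched + 5 padded = 15 rows.

15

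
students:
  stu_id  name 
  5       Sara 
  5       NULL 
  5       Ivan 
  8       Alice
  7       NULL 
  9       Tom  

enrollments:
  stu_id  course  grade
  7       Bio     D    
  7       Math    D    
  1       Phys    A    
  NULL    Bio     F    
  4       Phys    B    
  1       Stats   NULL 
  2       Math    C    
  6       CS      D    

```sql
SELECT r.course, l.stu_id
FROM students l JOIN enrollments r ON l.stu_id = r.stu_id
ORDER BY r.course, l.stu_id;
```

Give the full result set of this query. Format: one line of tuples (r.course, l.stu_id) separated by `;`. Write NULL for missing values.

(Bio, 7); (Math, 7)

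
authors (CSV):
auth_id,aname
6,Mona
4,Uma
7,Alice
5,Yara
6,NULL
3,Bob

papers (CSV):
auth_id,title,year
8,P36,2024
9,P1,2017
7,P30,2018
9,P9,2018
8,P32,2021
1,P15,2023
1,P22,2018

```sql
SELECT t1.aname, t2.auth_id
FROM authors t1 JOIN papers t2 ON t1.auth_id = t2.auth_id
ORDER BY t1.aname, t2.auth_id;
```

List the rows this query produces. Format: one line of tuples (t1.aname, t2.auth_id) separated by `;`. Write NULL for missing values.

(Alice, 7)

INNER JOIN keeps only pairs where the ON condition holds.
Matching on t1.auth_id = t2.auth_id.
- t1 (auth_id=6) has no partner → excluded.
- t1 (auth_id=4) has no partner → excluded.
- t1 (auth_id=7) pairs with 1 row(s) of t2.
- t1 (auth_id=5) has no partner → excluded.
- t1 (auth_id=6) has no partner → excluded.
- t1 (auth_id=3) has no partner → excluded.
After projecting and ordering:
t1.aname | t2.auth_id
Alice | 7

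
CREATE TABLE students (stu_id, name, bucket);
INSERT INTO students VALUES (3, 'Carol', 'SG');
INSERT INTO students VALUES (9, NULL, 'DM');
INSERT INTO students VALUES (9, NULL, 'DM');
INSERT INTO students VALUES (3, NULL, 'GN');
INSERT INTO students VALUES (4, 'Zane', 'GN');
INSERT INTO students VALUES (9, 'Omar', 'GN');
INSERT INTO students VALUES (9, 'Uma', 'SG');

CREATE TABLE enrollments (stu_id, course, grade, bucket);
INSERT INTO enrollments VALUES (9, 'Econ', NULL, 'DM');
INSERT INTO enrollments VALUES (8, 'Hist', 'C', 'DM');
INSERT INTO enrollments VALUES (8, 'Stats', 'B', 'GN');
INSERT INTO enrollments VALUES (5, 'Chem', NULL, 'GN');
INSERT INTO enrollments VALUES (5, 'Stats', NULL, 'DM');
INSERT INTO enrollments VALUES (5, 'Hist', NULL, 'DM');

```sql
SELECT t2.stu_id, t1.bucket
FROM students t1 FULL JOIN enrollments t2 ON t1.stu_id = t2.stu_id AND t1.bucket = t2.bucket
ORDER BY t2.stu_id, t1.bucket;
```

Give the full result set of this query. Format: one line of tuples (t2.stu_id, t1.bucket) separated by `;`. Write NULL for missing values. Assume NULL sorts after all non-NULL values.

(5, NULL); (5, NULL); (5, NULL); (8, NULL); (8, NULL); (9, DM); (9, DM); (NULL, GN); (NULL, GN); (NULL, GN); (NULL, SG); (NULL, SG)

FULL OUTER JOIN keeps every row from both sides; unmatched rows get NULL for the other side's columns.
Matching on t1.stu_id = t2.stu_id AND t1.bucket = t2.bucket.
Matched pairs: 2; unmatched t1 rows kept: 5; unmatched t2 rows kept: 5.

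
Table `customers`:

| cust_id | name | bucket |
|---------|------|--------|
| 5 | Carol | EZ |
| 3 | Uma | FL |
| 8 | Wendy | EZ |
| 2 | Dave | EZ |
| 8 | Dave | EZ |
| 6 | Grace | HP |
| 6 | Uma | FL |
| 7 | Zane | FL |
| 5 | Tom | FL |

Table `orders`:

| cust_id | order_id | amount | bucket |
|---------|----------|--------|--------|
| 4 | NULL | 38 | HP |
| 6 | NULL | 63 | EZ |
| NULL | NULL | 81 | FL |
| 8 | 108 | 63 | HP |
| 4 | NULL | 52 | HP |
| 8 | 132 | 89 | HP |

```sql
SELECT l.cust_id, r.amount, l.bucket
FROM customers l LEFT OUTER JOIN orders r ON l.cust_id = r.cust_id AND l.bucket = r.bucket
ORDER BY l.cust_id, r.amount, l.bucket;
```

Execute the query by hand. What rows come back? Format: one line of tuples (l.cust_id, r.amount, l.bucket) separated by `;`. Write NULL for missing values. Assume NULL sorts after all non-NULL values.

LEFT JOIN keeps every row from `customers`; unmatched rows get NULL for `orders`'s columns.
Matching on l.cust_id = r.cust_id AND l.bucket = r.bucket. A NULL in a compared column never satisfies the condition.
Matched pairs: 0; unmatched l rows kept: 9.

(2, NULL, EZ); (3, NULL, FL); (5, NULL, EZ); (5, NULL, FL); (6, NULL, FL); (6, NULL, HP); (7, NULL, FL); (8, NULL, EZ); (8, NULL, EZ)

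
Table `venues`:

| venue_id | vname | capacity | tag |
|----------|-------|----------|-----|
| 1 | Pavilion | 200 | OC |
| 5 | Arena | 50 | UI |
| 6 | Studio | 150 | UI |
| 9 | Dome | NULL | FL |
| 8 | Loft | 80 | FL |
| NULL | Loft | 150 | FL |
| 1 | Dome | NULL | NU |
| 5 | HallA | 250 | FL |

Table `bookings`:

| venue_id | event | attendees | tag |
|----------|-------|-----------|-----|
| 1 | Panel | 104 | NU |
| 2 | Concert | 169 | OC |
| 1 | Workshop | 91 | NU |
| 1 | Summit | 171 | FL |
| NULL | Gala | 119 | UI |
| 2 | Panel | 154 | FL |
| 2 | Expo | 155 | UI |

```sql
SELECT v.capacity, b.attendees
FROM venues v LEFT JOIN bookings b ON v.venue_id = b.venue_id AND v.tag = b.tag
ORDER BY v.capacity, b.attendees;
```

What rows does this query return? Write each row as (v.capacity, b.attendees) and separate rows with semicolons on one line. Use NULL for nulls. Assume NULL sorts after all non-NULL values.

LEFT JOIN keeps every row from `venues`; unmatched rows get NULL for `bookings`'s columns.
Matching on v.venue_id = b.venue_id AND v.tag = b.tag. A NULL in a compared column never satisfies the condition.
Matched pairs: 2; unmatched v rows kept: 7.

(50, NULL); (80, NULL); (150, NULL); (150, NULL); (200, NULL); (250, NULL); (NULL, 91); (NULL, 104); (NULL, NULL)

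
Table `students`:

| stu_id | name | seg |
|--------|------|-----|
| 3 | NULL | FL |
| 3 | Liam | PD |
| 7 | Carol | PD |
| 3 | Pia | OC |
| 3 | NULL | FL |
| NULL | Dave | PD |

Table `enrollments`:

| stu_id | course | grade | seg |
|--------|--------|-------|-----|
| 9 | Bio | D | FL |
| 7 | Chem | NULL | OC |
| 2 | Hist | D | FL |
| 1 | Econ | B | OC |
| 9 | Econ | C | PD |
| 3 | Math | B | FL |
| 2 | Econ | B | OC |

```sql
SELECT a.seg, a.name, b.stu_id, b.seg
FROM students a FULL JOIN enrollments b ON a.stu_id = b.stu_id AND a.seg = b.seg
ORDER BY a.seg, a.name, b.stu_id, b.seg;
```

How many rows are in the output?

12

FULL OUTER JOIN keeps every row from both sides; unmatched rows get NULL for the other side's columns.
Matching on a.stu_id = b.stu_id AND a.seg = b.seg. A NULL in a compared column never satisfies the condition.
- a (stu_id=3, seg=FL) pairs with 1 row(s) of b.
- a (stu_id=3, seg=PD) has no partner → padded with NULL.
- a (stu_id=7, seg=PD) has no partner → padded with NULL.
- a (stu_id=3, seg=OC) has no partner → padded with NULL.
- a (stu_id=3, seg=FL) pairs with 1 row(s) of b.
- a (stu_id=NULL, seg=PD) has no partner → padded with NULL.
- plus 6 unmatched b row(s), each kept with NULL a columns.
Total: 2 matched + 10 padded = 12 rows.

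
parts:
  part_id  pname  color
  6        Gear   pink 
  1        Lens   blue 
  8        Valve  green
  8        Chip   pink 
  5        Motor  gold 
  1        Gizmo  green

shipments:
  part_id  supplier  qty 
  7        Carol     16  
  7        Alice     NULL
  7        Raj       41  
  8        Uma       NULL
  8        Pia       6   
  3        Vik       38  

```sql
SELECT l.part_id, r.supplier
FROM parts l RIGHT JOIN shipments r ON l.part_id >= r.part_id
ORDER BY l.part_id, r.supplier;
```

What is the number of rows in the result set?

RIGHT JOIN keeps every row from `shipments`; unmatched rows get NULL for `parts`'s columns.
Matching on l.part_id >= r.part_id.
- part_id=6: 1 matching r row(s), so 1 row(s) emitted.
- part_id=1: no matching r row.
- part_id=8: 6 matching r row(s), so 6 row(s) emitted.
- part_id=8: 6 matching r row(s), so 6 row(s) emitted.
- part_id=5: 1 matching r row(s), so 1 row(s) emitted.
- part_id=1: no matching r row.
- every r row matched at least one l row.
Total: 14 rows.

14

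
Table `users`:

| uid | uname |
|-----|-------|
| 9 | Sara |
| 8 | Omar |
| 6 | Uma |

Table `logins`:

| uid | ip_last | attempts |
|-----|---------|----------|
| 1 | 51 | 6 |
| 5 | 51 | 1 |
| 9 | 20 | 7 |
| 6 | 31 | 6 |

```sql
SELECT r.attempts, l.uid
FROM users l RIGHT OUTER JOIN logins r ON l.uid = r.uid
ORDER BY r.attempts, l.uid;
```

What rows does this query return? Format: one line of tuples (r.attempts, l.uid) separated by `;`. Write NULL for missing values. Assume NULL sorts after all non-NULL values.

(1, NULL); (6, 6); (6, NULL); (7, 9)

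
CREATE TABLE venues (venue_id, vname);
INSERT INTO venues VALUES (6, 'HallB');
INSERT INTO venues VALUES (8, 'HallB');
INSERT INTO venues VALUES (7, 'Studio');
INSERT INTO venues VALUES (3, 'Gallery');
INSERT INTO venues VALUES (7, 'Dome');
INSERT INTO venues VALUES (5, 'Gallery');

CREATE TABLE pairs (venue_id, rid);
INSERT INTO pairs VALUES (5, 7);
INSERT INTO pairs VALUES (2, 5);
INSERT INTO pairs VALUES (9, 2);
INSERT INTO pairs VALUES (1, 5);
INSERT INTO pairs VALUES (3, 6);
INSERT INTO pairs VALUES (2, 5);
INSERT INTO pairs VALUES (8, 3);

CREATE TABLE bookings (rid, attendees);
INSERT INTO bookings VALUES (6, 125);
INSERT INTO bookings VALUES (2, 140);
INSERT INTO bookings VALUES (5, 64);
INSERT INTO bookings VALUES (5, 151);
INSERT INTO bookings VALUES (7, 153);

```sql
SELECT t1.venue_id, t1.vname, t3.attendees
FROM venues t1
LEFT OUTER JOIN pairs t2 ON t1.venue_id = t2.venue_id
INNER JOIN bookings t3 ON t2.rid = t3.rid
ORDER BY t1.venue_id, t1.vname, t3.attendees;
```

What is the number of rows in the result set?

2

Joins associate left-to-right: venues LEFT JOIN pairs on venue_id gives 6 intermediate row(s).
Then INNER JOIN `bookings t3` on rid: keep only rows whose t2.rid appears in t3.
Result: 2 row(s).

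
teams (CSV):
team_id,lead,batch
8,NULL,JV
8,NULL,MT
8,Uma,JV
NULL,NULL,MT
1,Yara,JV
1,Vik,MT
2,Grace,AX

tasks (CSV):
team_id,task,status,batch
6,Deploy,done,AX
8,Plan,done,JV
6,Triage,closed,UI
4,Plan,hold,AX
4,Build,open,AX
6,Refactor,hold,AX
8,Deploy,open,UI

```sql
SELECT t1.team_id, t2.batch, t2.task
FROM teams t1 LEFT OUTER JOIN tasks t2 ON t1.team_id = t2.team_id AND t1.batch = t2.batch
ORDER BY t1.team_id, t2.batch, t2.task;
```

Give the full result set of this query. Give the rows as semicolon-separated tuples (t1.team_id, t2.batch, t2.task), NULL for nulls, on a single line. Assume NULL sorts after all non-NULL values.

(1, NULL, NULL); (1, NULL, NULL); (2, NULL, NULL); (8, JV, Plan); (8, JV, Plan); (8, NULL, NULL); (NULL, NULL, NULL)

LEFT JOIN keeps every row from `teams`; unmatched rows get NULL for `tasks`'s columns.
Matching on t1.team_id = t2.team_id AND t1.batch = t2.batch. A NULL in a compared column never satisfies the condition.
- t1 row (team_id=8, batch=JV): matches 1 t2 row(s) → 1 output row(s).
- t1 row (team_id=8, batch=MT): no match → kept, t2 columns NULL.
- t1 row (team_id=8, batch=JV): matches 1 t2 row(s) → 1 output row(s).
- t1 row (team_id=NULL, batch=MT): no match → kept, t2 columns NULL.
- t1 row (team_id=1, batch=JV): no match → kept, t2 columns NULL.
- t1 row (team_id=1, batch=MT): no match → kept, t2 columns NULL.
- t1 row (team_id=2, batch=AX): no match → kept, t2 columns NULL.
After projecting and ordering:
t1.team_id | t2.batch | t2.task
1 | NULL | NULL
1 | NULL | NULL
2 | NULL | NULL
8 | JV | Plan
8 | JV | Plan
8 | NULL | NULL
NULL | NULL | NULL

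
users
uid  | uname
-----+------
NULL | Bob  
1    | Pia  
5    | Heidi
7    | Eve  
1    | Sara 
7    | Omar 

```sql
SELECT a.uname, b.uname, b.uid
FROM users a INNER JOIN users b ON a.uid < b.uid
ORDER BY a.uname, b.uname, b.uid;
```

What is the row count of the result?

8

INNER JOIN keeps only pairs where the ON condition holds.
Matching on a.uid < b.uid. A NULL in a compared column never satisfies the condition.
- a (uid=NULL) has no partner → excluded.
- a (uid=1) pairs with 3 row(s) of b.
- a (uid=5) pairs with 2 row(s) of b.
- a (uid=7) has no partner → excluded.
- a (uid=1) pairs with 3 row(s) of b.
- a (uid=7) has no partner → excluded.
Total: 8 rows.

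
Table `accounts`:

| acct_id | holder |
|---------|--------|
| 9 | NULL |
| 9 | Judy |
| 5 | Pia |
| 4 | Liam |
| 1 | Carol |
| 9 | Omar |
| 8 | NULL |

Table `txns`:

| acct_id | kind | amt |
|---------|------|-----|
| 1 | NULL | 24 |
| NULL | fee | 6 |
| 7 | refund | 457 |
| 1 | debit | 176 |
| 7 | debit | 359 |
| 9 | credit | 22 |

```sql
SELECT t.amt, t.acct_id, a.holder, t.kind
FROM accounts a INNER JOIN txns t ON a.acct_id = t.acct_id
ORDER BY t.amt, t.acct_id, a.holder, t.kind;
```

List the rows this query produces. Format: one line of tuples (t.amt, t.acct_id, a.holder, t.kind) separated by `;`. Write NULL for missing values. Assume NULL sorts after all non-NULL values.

(22, 9, Judy, credit); (22, 9, Omar, credit); (22, 9, NULL, credit); (24, 1, Carol, NULL); (176, 1, Carol, debit)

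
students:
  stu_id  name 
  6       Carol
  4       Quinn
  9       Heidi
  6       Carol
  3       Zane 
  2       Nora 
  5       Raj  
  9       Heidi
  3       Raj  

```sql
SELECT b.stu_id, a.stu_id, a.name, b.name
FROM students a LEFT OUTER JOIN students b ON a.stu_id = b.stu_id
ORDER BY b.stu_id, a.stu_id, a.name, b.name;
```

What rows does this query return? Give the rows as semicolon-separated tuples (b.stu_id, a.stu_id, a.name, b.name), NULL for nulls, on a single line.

(2, 2, Nora, Nora); (3, 3, Raj, Raj); (3, 3, Raj, Zane); (3, 3, Zane, Raj); (3, 3, Zane, Zane); (4, 4, Quinn, Quinn); (5, 5, Raj, Raj); (6, 6, Carol, Carol); (6, 6, Carol, Carol); (6, 6, Carol, Carol); (6, 6, Carol, Carol); (9, 9, Heidi, Heidi); (9, 9, Heidi, Heidi); (9, 9, Heidi, Heidi); (9, 9, Heidi, Heidi)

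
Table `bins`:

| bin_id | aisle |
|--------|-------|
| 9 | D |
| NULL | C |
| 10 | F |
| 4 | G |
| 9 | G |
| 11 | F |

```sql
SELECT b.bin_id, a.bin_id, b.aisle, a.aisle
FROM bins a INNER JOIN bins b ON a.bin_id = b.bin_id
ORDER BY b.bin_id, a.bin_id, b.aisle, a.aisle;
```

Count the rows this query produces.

7

INNER JOIN keeps only pairs where the ON condition holds.
Matching on a.bin_id = b.bin_id. A NULL in a compared column never satisfies the condition.
- a[0] bin_id=9 → 2 match(es) in b → 2 row(s).
- a[1] bin_id=NULL → no match; dropped.
- a[2] bin_id=10 → 1 match(es) in b → 1 row(s).
- a[3] bin_id=4 → 1 match(es) in b → 1 row(s).
- a[4] bin_id=9 → 2 match(es) in b → 2 row(s).
- a[5] bin_id=11 → 1 match(es) in b → 1 row(s).
Total: 7 rows.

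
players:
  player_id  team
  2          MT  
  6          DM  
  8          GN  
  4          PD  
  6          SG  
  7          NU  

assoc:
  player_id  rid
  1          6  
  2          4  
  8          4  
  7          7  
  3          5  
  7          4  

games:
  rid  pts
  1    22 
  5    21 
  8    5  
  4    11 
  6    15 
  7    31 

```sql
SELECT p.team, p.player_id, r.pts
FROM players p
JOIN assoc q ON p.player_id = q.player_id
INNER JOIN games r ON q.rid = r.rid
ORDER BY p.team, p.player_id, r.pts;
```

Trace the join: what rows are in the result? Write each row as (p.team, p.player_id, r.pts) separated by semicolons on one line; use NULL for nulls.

(GN, 8, 11); (MT, 2, 11); (NU, 7, 11); (NU, 7, 31)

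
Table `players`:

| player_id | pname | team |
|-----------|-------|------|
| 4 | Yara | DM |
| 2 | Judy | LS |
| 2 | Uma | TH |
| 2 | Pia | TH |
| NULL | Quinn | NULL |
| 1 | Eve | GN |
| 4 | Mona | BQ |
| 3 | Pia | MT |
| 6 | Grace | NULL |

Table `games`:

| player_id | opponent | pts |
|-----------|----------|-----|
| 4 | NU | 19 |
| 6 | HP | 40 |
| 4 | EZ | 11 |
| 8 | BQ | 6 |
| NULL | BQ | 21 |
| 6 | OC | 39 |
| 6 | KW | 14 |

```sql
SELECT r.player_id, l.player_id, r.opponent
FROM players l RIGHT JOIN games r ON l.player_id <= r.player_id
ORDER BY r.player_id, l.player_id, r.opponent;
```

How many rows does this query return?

47

RIGHT JOIN keeps every row from `games`; unmatched rows get NULL for `players`'s columns.
Matching on l.player_id <= r.player_id. A NULL in a compared column never satisfies the condition.
- l (player_id=4) pairs with 6 row(s) of r.
- l (player_id=2) pairs with 6 row(s) of r.
- l (player_id=2) pairs with 6 row(s) of r.
- l (player_id=2) pairs with 6 row(s) of r.
- l (player_id=NULL) has no partner in r.
- l (player_id=1) pairs with 6 row(s) of r.
- l (player_id=4) pairs with 6 row(s) of r.
- l (player_id=3) pairs with 6 row(s) of r.
- l (player_id=6) pairs with 4 row(s) of r.
- plus 1 unmatched r row(s), each kept with NULL l columns.
Total: 46 matched + 1 padded = 47 rows.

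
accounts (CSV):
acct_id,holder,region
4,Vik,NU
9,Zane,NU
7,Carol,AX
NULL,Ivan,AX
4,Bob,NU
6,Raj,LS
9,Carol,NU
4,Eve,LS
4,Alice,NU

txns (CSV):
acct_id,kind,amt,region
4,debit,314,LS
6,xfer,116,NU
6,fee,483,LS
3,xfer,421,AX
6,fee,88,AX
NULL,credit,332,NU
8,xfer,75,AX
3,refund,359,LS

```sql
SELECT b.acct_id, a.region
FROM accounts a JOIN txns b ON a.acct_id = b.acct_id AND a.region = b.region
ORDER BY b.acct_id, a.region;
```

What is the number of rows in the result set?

INNER JOIN keeps only pairs where the ON condition holds.
Matching on a.acct_id = b.acct_id AND a.region = b.region. A NULL in a compared column never satisfies the condition.
- a (acct_id=4, region=NU) has no partner → excluded.
- a (acct_id=9, region=NU) has no partner → excluded.
- a (acct_id=7, region=AX) has no partner → excluded.
- a (acct_id=NULL, region=AX) has no partner → excluded.
- a (acct_id=4, region=NU) has no partner → excluded.
- a (acct_id=6, region=LS) pairs with 1 row(s) of b.
- a (acct_id=9, region=NU) has no partner → excluded.
- a (acct_id=4, region=LS) pairs with 1 row(s) of b.
- a (acct_id=4, region=NU) has no partner → excluded.
Total: 2 rows.

2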